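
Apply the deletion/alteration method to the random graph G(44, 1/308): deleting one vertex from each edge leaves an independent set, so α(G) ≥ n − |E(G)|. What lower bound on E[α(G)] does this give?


E[|E(G)|] = C(44, 2)·p = 946 · (1/308) = 43/14.
E[α(G)] ≥ n − E[|E(G)|] = 44 − 43/14 = 573/14.
Numerically: ≈ 40.928571.
(This is only a lower bound; the true E[α(G)] may be larger.)

E[α(G)] ≥ 573/14 ≈ 40.928571.


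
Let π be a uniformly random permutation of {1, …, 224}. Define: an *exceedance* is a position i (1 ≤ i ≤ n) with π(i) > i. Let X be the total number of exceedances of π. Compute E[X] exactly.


Write X = Σ_{i=1}^{224} X_i, where X_i = 1_{π(i) > i}.
For each fixed i, π(i) is uniform over {1, …, 224} (marginal of a uniform permutation), so P[π(i) > i] = (n − i)/n. Summing: Σ_{i=1}^{224} (n − i)/n = (0 + 1 + … + 223)/224 = 224(224 − 1)/(2·224) = (224 − 1)/2.
Hence E[X] = Σ_{i=1}^{224} (224 − i)/224 = 223/2 ≈ 111.500000.

E[X] = 223/2 = 111.500000.


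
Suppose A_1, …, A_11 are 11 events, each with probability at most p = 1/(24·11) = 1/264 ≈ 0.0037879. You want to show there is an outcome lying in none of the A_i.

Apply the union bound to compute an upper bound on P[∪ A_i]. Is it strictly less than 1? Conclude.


Union bound: P[∪_{i=1}^{11} A_i] ≤ Σ_i P[A_i] ≤ 11·p = 11·(1/264) = 1/24.
Numerically: 1/24 ≈ 0.0416667.
Is 1/24 < 1? YES.
Since P[∪ A_i] ≤ 1/24 < 1, the complement has P[∩ A_i^c] ≥ 1 − 1/24 = 23/24 > 0, so some outcome avoids every A_i.

11·p = 1/24 ≈ 0.0416667; existence CERTIFIED by the union bound.


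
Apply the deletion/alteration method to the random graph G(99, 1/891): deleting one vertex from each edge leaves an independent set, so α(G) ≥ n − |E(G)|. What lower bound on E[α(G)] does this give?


E[|E(G)|] = C(99, 2)·p = 4851 · (1/891) = 49/9.
E[α(G)] ≥ n − E[|E(G)|] = 99 − 49/9 = 842/9.
Numerically: ≈ 93.555556.
(This is only a lower bound; the true E[α(G)] may be larger.)

E[α(G)] ≥ 842/9 ≈ 93.555556.


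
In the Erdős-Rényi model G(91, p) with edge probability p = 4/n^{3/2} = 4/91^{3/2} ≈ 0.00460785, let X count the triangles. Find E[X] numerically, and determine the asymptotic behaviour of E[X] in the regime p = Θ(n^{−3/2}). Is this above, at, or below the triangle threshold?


Number of potential triangles: C(91, 3) = 121485.
Each occurs with probability p³ ≈ (0.00460785)³ ≈ 9.78348782e-08.
By linearity: E[X] = C(91, 3)·p³ ≈ 121485 · 9.78348782e-08 ≈ 0.011885.
Since α = 3/2 > 1, p = c/n^{3/2} = o(1/n) is below the triangle threshold p ~ 1/n. Asymptotically E[X] ~ (c³/6)·n^{3(1−α)} = (4³/6)·n^{-1.5} → 0, so by Markov's inequality G has no triangles w.h.p.

E[X] ≈ 0.011885; in regime p = Θ(1/n^{3/2}) E[X] tends to 0 (below the triangle threshold p ~ 1/n).


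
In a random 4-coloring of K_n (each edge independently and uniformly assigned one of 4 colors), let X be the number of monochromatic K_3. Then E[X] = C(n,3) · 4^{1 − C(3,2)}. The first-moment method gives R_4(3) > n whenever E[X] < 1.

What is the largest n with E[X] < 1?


We need C(n, 3) · 4^{1 − 3} < 1, i.e. C(n, 3) < 4^{3 − 1} = 16.
Check values of n near the boundary:
  n = 3: C(3, 3) = 1; 1 < 16? YES
  n = 4: C(4, 3) = 4; 4 < 16? YES
  n = 5: C(5, 3) = 10; 10 < 16? YES
  n = 6: C(6, 3) = 20; 20 < 16? NO
  n = 7: C(7, 3) = 35; 35 < 16? NO
  n = 8: C(8, 3) = 56; 56 < 16? NO
The largest n with C(n, 3) < 16 is n = 5 (where E[X] = 5/8 ≈ 0.6250000). Hence R_4(3) > 5, i.e. R_4(3) ≥ 6.

Largest n = 5; hence R_4(3) > 5.


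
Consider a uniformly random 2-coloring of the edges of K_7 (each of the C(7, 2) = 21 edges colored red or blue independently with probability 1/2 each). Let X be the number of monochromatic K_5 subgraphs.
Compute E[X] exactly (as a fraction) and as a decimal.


Let X = Σ_S X_S over the C(7, 5) = 21 subsets S of size 5, where X_S = 1 if the K_5 on S is monochromatic.
For a fixed S, the K_5 on S has C(5, 2) = 10 edges. P[all 10 edges red] = (1/2)^10, and likewise for blue, so P[monochromatic] = 2·(1/2)^10 = 2^{1 − 10} = 1/512.
Summing: E[X] = C(7, 5) · 2^{1 − 10} = 21 · 1/512 = 21/512.
Numerically: E[X] ≈ 0.041016.

E[X] = C(7,5)·2^(1−C(5,2)) = 21/512 ≈ 0.041016.


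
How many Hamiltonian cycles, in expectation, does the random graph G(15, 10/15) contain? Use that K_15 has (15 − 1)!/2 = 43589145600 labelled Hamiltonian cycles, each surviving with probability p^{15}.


K_15 has (15 − 1)!/2 = 43589145600 labelled Hamiltonian cycles.
For each such Hamiltonian cycle H, let X_H = 1 if all 15 edges of H are present in G. Then P[X_H = 1] = p^{15} = (2/3)^{15} = 32768/14348907.
Summing the indicators: E[X] = Σ_H E[X_H] = 43589145600 · p^{15} = 43589145600 · 32768/14348907 = 5877897625600/59049.
Numerically: E[X] ≈ 9.9543e+07.

E[X] = 43589145600 · (2/3)^{15} = 5877897625600/59049 ≈ 9.9543e+07.


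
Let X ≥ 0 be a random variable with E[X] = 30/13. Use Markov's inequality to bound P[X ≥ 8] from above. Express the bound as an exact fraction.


μ = E[X] = 30/13, a = 8.
Markov: P[X ≥ 8] ≤ μ/a = (30/13)/8 = 15/52.
Numerically: ≈ 0.28846.
(Since a = 8 > μ = 2.30769, the bound 15/52 is < 1 and informative.)

P[X ≥ 8] ≤ 15/52 ≈ 0.28846.


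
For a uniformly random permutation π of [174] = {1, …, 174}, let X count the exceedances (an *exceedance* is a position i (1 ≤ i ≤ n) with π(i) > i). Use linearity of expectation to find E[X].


Write X = Σ_{i=1}^{174} X_i, where X_i = 1_{π(i) > i}.
For each fixed i, π(i) is uniform over {1, …, 174} (marginal of a uniform permutation), so P[π(i) > i] = (n − i)/n. Summing: Σ_{i=1}^{174} (n − i)/n = (0 + 1 + … + 173)/174 = 174(174 − 1)/(2·174) = (174 − 1)/2.
Hence E[X] = Σ_{i=1}^{174} (174 − i)/174 = 173/2 ≈ 86.500.

E[X] = 173/2 = 86.500.


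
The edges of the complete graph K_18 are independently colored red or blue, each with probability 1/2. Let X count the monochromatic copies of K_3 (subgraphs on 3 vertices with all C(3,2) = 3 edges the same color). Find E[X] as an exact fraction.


Let X = Σ_S X_S over the C(18, 3) = 816 subsets S of size 3, where X_S = 1 if the K_3 on S is monochromatic.
For a fixed S, the K_3 on S has C(3, 2) = 3 edges. P[all 3 edges red] = (1/2)^3, and likewise for blue, so P[monochromatic] = 2·(1/2)^3 = 2^{1 − 3} = 1/4.
Summing: E[X] = C(18, 3) · 2^{1 − 3} = 816 · 1/4 = 204.
Numerically: E[X] ≈ 204.000.

E[X] = C(18,3)·2^(1−C(3,2)) = 204 ≈ 204.000.


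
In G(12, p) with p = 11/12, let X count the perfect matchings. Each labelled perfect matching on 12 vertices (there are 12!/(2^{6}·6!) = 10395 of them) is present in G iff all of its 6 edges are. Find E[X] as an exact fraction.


K_12 has 12!/(2^{6}·6!) = 10395 labelled perfect matchings.
For each such perfect matching H, let X_H = 1 if all 6 edges of H are present in G. Then P[X_H = 1] = p^{6} = (11/12)^{6} = 1771561/2985984.
By linearity: E[X] = Σ_H E[X_H] = 10395 · p^{6} = 10395 · 1771561/2985984 = 682050985/110592.
Numerically: E[X] ≈ 6167.27.

E[X] = 10395 · (11/12)^{6} = 682050985/110592 ≈ 6167.27.


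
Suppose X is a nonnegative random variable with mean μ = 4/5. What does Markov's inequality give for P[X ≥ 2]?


μ = E[X] = 4/5, a = 2.
Markov: P[X ≥ 2] ≤ μ/a = (4/5)/2 = 2/5.
Numerically: ≈ 0.40000.
(Since a = 2 > μ = 0.80000, the bound 2/5 is < 1 and informative.)

P[X ≥ 2] ≤ 2/5 ≈ 0.40000.


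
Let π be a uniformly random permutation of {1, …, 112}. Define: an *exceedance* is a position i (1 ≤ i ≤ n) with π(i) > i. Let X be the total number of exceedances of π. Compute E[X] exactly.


Write X = Σ_{i=1}^{112} X_i, where X_i = 1_{π(i) > i}.
For each fixed i, π(i) is uniform over {1, …, 112} (marginal of a uniform permutation), so P[π(i) > i] = (n − i)/n. Summing: Σ_{i=1}^{112} (n − i)/n = (0 + 1 + … + 111)/112 = 112(112 − 1)/(2·112) = (112 − 1)/2.
Hence E[X] = Σ_{i=1}^{112} (112 − i)/112 = 111/2 ≈ 55.5000.

E[X] = 111/2 = 55.5000.


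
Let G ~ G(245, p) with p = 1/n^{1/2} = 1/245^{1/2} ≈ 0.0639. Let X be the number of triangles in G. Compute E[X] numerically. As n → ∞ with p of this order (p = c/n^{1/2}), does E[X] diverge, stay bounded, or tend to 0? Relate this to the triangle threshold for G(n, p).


Number of potential triangles: C(245, 3) = 2421090.
Each occurs with probability p³ ≈ (0.0639)³ ≈ 2.60766e-04.
By linearity: E[X] = C(245, 3)·p³ ≈ 2421090 · 2.60766e-04 ≈ 631.338.
Since α = 1/2 < 1, p = c/n^{1/2} ≫ 1/n is above the triangle threshold p ~ 1/n. Asymptotically E[X] ~ (c³/6)·n^{3(1−α)} = (1³/6)·n^{1.5} → ∞; triangles are abundant w.h.p.

E[X] ≈ 631.338; in regime p = Θ(1/n^{1/2}) E[X] diverges (above the triangle threshold p ~ 1/n).


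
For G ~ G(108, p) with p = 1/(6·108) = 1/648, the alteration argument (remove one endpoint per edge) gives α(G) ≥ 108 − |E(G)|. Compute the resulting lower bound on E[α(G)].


E[|E(G)|] = C(108, 2)·p = 5778 · (1/648) = 107/12.
E[α(G)] ≥ n − E[|E(G)|] = 108 − 107/12 = 1189/12.
Numerically: ≈ 99.083.
(This is only a lower bound; the true E[α(G)] may be larger.)

E[α(G)] ≥ 1189/12 ≈ 99.083.


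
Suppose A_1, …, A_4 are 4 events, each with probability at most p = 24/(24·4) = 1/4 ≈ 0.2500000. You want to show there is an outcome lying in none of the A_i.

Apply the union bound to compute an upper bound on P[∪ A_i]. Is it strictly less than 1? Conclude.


Union bound: P[∪_{i=1}^{4} A_i] ≤ Σ_i P[A_i] ≤ 4·p = 4·(1/4) = 1.
Numerically: 1 ≈ 1.0000000.
Is 1 < 1? NO.
Since the bound 1 is ≥ 1, the union bound is uninformative here; it does NOT by itself certify existence.

4·p = 1 ≈ 1.0000000; existence NOT certified by the union bound.


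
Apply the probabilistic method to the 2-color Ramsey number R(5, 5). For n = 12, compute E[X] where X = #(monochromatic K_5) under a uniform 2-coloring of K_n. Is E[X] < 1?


E[X] = C(12, 5) · 2^{1 − 10} = 792 · 2^{−9} = 792/512.
As a reduced fraction: E[X] = 99/64 ≈ 1.546875.
Is E[X] < 1? NO.
Since E[X] ≥ 1, the first-moment bound is inconclusive at n = 12; it does NOT by itself certify R(5, 5) > 12.

E[X] = 99/64 ≈ 1.546875; E[X] ≥ 1; first-moment method inconclusive here.


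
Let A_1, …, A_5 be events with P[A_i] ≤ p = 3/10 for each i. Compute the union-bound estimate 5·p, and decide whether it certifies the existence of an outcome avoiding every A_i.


Union bound: P[∪_{i=1}^{5} A_i] ≤ Σ_i P[A_i] ≤ 5·p = 5·(3/10) = 3/2.
Numerically: 3/2 ≈ 1.500.
Is 3/2 < 1? NO.
Since the bound 3/2 is ≥ 1, the union bound is uninformative here; it does NOT by itself certify existence.

5·p = 3/2 ≈ 1.500; existence NOT certified by the union bound.


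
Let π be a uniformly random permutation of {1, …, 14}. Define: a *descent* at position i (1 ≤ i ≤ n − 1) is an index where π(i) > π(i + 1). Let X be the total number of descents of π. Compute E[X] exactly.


Write X = Σ X_I over i = 1, …, 13, with X_I the indicator of one descent.
There are 13 indicators.
For each fixed i, the pair (π(i), π(i+1)) is a uniformly random ordered pair of distinct values from {1, …, 14}; by symmetry P[π(i) > π(i+1)] = 1/2.
By linearity: E[X] = 13 · (1/2) = (14 − 1) · (1/2) = 13/2 ≈ 6.5000.

E[X] = 13/2 = 6.5000.


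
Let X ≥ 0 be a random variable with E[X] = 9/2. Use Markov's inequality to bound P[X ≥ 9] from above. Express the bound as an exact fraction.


μ = E[X] = 9/2, a = 9.
Markov: P[X ≥ 9] ≤ μ/a = (9/2)/9 = 1/2.
Numerically: ≈ 0.500.
(Since a = 9 > μ = 4.500, the bound 1/2 is < 1 and informative.)

P[X ≥ 9] ≤ 1/2 ≈ 0.500.


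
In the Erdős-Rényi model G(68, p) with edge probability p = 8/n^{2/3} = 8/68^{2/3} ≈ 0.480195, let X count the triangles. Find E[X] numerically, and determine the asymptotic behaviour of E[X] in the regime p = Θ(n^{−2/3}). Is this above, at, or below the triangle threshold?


Number of potential triangles: C(68, 3) = 50116.
Each occurs with probability p³ ≈ (0.480195)³ ≈ 1.10726644e-01.
By linearity: E[X] = C(68, 3)·p³ ≈ 50116 · 1.10726644e-01 ≈ 5549.176471.
Since α = 2/3 < 1, p = c/n^{2/3} ≫ 1/n is above the triangle threshold p ~ 1/n. Asymptotically E[X] ~ (c³/6)·n^{3(1−α)} = (8³/6)·n^{1} → ∞; triangles are abundant w.h.p.

E[X] ≈ 5549.176471; in regime p = Θ(1/n^{2/3}) E[X] diverges (above the triangle threshold p ~ 1/n).


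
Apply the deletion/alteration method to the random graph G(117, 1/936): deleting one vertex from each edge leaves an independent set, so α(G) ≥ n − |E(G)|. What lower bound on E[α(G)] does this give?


E[|E(G)|] = C(117, 2)·p = 6786 · (1/936) = 29/4.
E[α(G)] ≥ n − E[|E(G)|] = 117 − 29/4 = 439/4.
Numerically: ≈ 109.750.
(This is only a lower bound; the true E[α(G)] may be larger.)

E[α(G)] ≥ 439/4 ≈ 109.750.


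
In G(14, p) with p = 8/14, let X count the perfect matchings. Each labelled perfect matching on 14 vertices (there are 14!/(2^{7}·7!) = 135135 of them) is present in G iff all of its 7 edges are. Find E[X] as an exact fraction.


K_14 has 14!/(2^{7}·7!) = 135135 labelled perfect matchings.
For each such perfect matching H, let X_H = 1 if all 7 edges of H are present in G. Then P[X_H = 1] = p^{7} = (4/7)^{7} = 16384/823543.
By linearity: E[X] = Σ_H E[X_H] = 135135 · p^{7} = 135135 · 16384/823543 = 316293120/117649.
Numerically: E[X] ≈ 2688.4.

E[X] = 135135 · (4/7)^{7} = 316293120/117649 ≈ 2688.4.


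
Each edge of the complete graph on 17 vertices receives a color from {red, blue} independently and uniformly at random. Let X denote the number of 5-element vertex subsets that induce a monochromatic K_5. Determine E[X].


Let X = Σ_S X_S over the C(17, 5) = 6188 subsets S of size 5, where X_S = 1 if the K_5 on S is monochromatic.
For a fixed S, the K_5 on S has C(5, 2) = 10 edges. P[all 10 edges red] = (1/2)^10, and likewise for blue, so P[monochromatic] = 2·(1/2)^10 = 2^{1 − 10} = 1/512.
Summing: E[X] = C(17, 5) · 2^{1 − 10} = 6188 · 1/512 = 1547/128.
Numerically: E[X] ≈ 12.0859.

E[X] = C(17,5)·2^(1−C(5,2)) = 1547/128 ≈ 12.0859.


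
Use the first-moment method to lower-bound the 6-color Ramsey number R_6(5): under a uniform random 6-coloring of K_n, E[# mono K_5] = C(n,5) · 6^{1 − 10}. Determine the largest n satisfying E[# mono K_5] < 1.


We need C(n, 5) · 6^{1 − 10} < 1, i.e. C(n, 5) < 6^{10 − 1} = 10077696.
Check values of n near the boundary:
  n = 65: C(65, 5) = 8259888; 8259888 < 10077696? YES
  n = 66: C(66, 5) = 8936928; 8936928 < 10077696? YES
  n = 67: C(67, 5) = 9657648; 9657648 < 10077696? YES
  n = 68: C(68, 5) = 10424128; 10424128 < 10077696? NO
  n = 69: C(69, 5) = 11238513; 11238513 < 10077696? NO
  n = 70: C(70, 5) = 12103014; 12103014 < 10077696? NO
The largest n with C(n, 5) < 10077696 is n = 67 (where E[X] = 67067/69984 ≈ 0.95832). Hence R_6(5) > 67, i.e. R_6(5) ≥ 68.

Largest n = 67; hence R_6(5) > 67.


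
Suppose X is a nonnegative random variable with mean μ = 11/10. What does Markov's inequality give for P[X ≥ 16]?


μ = E[X] = 11/10, a = 16.
Markov: P[X ≥ 16] ≤ μ/a = (11/10)/16 = 11/160.
Numerically: ≈ 0.068750.
(Since a = 16 > μ = 1.100000, the bound 11/160 is < 1 and informative.)

P[X ≥ 16] ≤ 11/160 ≈ 0.068750.


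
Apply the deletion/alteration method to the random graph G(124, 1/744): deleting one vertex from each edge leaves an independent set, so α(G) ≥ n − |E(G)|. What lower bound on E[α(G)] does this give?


E[|E(G)|] = C(124, 2)·p = 7626 · (1/744) = 41/4.
E[α(G)] ≥ n − E[|E(G)|] = 124 − 41/4 = 455/4.
Numerically: ≈ 113.75000.
(This is only a lower bound; the true E[α(G)] may be larger.)

E[α(G)] ≥ 455/4 ≈ 113.75000.


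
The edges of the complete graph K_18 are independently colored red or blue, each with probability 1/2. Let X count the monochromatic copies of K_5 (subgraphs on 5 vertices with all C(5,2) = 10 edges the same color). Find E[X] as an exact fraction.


Let X = Σ_S X_S over the C(18, 5) = 8568 subsets S of size 5, where X_S = 1 if the K_5 on S is monochromatic.
For a fixed S, the K_5 on S has C(5, 2) = 10 edges. P[all 10 edges red] = (1/2)^10, and likewise for blue, so P[monochromatic] = 2·(1/2)^10 = 2^{1 − 10} = 1/512.
By linearity of expectation: E[X] = C(18, 5) · 2^{1 − 10} = 8568 · 1/512 = 1071/64.
Numerically: E[X] ≈ 16.734.

E[X] = C(18,5)·2^(1−C(5,2)) = 1071/64 ≈ 16.734.


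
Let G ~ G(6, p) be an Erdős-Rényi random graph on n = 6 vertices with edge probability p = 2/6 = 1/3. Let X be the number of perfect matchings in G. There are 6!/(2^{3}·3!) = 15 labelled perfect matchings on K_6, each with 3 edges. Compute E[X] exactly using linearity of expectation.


K_6 has 6!/(2^{3}·3!) = 15 labelled perfect matchings.
For each such perfect matching H, let X_H = 1 if all 3 edges of H are present in G. Then P[X_H = 1] = p^{3} = (1/3)^{3} = 1/27.
By linearity: E[X] = Σ_H E[X_H] = 15 · p^{3} = 15 · 1/27 = 5/9.
Numerically: E[X] ≈ 0.556.

E[X] = 15 · (1/3)^{3} = 5/9 ≈ 0.556.


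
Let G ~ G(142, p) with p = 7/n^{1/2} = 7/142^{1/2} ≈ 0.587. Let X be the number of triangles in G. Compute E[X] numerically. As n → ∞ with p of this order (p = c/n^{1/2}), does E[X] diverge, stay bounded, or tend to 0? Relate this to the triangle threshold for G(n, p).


Number of potential triangles: C(142, 3) = 467180.
Each occurs with probability p³ ≈ (0.587)³ ≈ 2.02704e-01.
By linearity: E[X] = C(142, 3)·p³ ≈ 467180 · 2.02704e-01 ≈ 94699.099.
Since α = 1/2 < 1, p = c/n^{1/2} ≫ 1/n is above the triangle threshold p ~ 1/n. Asymptotically E[X] ~ (c³/6)·n^{3(1−α)} = (7³/6)·n^{1.5} → ∞; triangles are abundant w.h.p.

E[X] ≈ 94699.099; in regime p = Θ(1/n^{1/2}) E[X] diverges (above the triangle threshold p ~ 1/n).


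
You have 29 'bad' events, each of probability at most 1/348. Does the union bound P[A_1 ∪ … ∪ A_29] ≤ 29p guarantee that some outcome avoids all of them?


Union bound: P[∪_{i=1}^{29} A_i] ≤ Σ_i P[A_i] ≤ 29·p = 29·(1/348) = 1/12.
Numerically: 1/12 ≈ 0.0833333.
Is 1/12 < 1? YES.
Since P[∪ A_i] ≤ 1/12 < 1, the complement has P[∩ A_i^c] ≥ 1 − 1/12 = 11/12 > 0, so some outcome avoids every A_i.

29·p = 1/12 ≈ 0.0833333; existence CERTIFIED by the union bound.


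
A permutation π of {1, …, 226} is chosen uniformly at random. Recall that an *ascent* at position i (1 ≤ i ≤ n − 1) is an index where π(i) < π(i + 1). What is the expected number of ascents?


Write X = Σ X_I over i = 1, …, 225, with X_I the indicator of one ascent.
There are 225 indicators.
For each fixed i, the pair (π(i), π(i+1)) is a uniformly random ordered pair of distinct values from {1, …, 226}; by symmetry P[π(i) < π(i+1)] = 1/2.
By linearity: E[X] = 225 · (1/2) = (226 − 1) · (1/2) = 225/2 ≈ 112.50000.

E[X] = 225/2 = 112.50000.


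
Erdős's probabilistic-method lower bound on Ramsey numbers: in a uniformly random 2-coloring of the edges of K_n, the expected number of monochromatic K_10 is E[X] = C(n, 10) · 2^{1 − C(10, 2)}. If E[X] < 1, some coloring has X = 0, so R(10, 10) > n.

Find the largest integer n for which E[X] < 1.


We need C(n, 10) · 2^{1 − 45} < 1, i.e. C(n, 10) < 2^{45 − 1} = 17592186044416.
Check values of n near the boundary:
  n = 94: C(94, 10) = 9041256841903; 9041256841903 < 17592186044416? YES
  n = 95: C(95, 10) = 10104934117421; 10104934117421 < 17592186044416? YES
  n = 96: C(96, 10) = 11279926456656; 11279926456656 < 17592186044416? YES
  n = 97: C(97, 10) = 12576469727536; 12576469727536 < 17592186044416? YES
  n = 98: C(98, 10) = 14005614014756; 14005614014756 < 17592186044416? YES
  n = 99: C(99, 10) = 15579278510796; 15579278510796 < 17592186044416? YES
  n = 100: C(100, 10) = 17310309456440; 17310309456440 < 17592186044416? YES
  n = 101: C(101, 10) = 19212541264840; 19212541264840 < 17592186044416? NO
The largest n with C(n, 10) < 17592186044416 is n = 100 (where E[X] = 2163788682055/2199023255552 ≈ 0.9840). Hence R(10, 10) > 100, i.e. R(10, 10) ≥ 101.

Largest n = 100; hence R(10, 10) > 100.


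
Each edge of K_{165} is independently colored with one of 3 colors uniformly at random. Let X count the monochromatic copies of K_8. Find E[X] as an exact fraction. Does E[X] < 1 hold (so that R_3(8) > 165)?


E[X] = C(165, 8) · 3^{1 − 28} = 11468588169060 · 3^{−27} = 11468588169060/7625597484987.
As a reduced fraction: E[X] = 141587508260/94143178827 ≈ 1.504.
Is E[X] < 1? NO.
Since E[X] ≥ 1, the first-moment bound is inconclusive at n = 165; it does NOT by itself certify R_3(8) > 165.

E[X] = 141587508260/94143178827 ≈ 1.504; E[X] ≥ 1; first-moment method inconclusive here.


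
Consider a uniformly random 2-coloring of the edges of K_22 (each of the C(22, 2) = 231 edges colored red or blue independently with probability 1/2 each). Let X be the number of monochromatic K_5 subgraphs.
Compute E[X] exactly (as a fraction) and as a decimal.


Let X = Σ_S X_S over the C(22, 5) = 26334 subsets S of size 5, where X_S = 1 if the K_5 on S is monochromatic.
For a fixed S, the K_5 on S has C(5, 2) = 10 edges. P[all 10 edges red] = (1/2)^10, and likewise for blue, so P[monochromatic] = 2·(1/2)^10 = 2^{1 − 10} = 1/512.
By linearity: E[X] = C(22, 5) · 2^{1 − 10} = 26334 · 1/512 = 13167/256.
Numerically: E[X] ≈ 51.43359.

E[X] = C(22,5)·2^(1−C(5,2)) = 13167/256 ≈ 51.43359.


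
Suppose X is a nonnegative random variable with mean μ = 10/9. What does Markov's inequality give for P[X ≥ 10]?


μ = E[X] = 10/9, a = 10.
Markov: P[X ≥ 10] ≤ μ/a = (10/9)/10 = 1/9.
Numerically: ≈ 0.11111.
(Since a = 10 > μ = 1.11111, the bound 1/9 is < 1 and informative.)

P[X ≥ 10] ≤ 1/9 ≈ 0.11111.


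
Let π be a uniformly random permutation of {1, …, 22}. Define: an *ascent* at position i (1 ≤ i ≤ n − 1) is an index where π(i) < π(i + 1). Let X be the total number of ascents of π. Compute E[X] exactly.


Write X = Σ X_I over i = 1, …, 21, with X_I the indicator of one ascent.
There are 21 indicators.
For each fixed i, the pair (π(i), π(i+1)) is a uniformly random ordered pair of distinct values from {1, …, 22}; by symmetry P[π(i) < π(i+1)] = 1/2.
By linearity: E[X] = 21 · (1/2) = (22 − 1) · (1/2) = 21/2 ≈ 10.50000.

E[X] = 21/2 = 10.50000.


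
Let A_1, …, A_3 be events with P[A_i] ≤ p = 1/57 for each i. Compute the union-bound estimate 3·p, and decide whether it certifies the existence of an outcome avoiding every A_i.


Union bound: P[∪_{i=1}^{3} A_i] ≤ Σ_i P[A_i] ≤ 3·p = 3·(1/57) = 1/19.
Numerically: 1/19 ≈ 0.0526316.
Is 1/19 < 1? YES.
Since P[∪ A_i] ≤ 1/19 < 1, the complement has P[∩ A_i^c] ≥ 1 − 1/19 = 18/19 > 0, so some outcome avoids every A_i.

3·p = 1/19 ≈ 0.0526316; existence CERTIFIED by the union bound.


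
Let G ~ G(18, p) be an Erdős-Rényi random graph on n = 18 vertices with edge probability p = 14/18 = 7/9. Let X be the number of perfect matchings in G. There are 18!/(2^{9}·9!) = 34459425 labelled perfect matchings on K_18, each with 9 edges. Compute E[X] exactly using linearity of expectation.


K_18 has 18!/(2^{9}·9!) = 34459425 labelled perfect matchings.
For each such perfect matching H, let X_H = 1 if all 9 edges of H are present in G. Then P[X_H = 1] = p^{9} = (7/9)^{9} = 40353607/387420489.
By linearity of expectation: E[X] = Σ_H E[X_H] = 34459425 · p^{9} = 34459425 · 40353607/387420489 = 17167433257975/4782969.
Numerically: E[X] ≈ 3.59e+06.

E[X] = 34459425 · (7/9)^{9} = 17167433257975/4782969 ≈ 3.59e+06.


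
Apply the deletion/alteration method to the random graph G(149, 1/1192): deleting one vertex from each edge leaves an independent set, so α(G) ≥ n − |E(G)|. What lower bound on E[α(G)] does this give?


E[|E(G)|] = C(149, 2)·p = 11026 · (1/1192) = 37/4.
E[α(G)] ≥ n − E[|E(G)|] = 149 − 37/4 = 559/4.
Numerically: ≈ 139.750000.
(This is only a lower bound; the true E[α(G)] may be larger.)

E[α(G)] ≥ 559/4 ≈ 139.750000.


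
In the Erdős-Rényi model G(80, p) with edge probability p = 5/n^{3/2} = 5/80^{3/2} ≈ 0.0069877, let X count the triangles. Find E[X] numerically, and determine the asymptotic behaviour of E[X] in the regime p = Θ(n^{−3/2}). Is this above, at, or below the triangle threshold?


Number of potential triangles: C(80, 3) = 82160.
Each occurs with probability p³ ≈ (0.0069877)³ ≈ 3.4119690e-07.
By linearity: E[X] = C(80, 3)·p³ ≈ 82160 · 3.4119690e-07 ≈ 0.02803.
Since α = 3/2 > 1, p = c/n^{3/2} = o(1/n) is below the triangle threshold p ~ 1/n. Asymptotically E[X] ~ (c³/6)·n^{3(1−α)} = (5³/6)·n^{-1.5} → 0, so by Markov's inequality G has no triangles w.h.p.

E[X] ≈ 0.02803; in regime p = Θ(1/n^{3/2}) E[X] tends to 0 (below the triangle threshold p ~ 1/n).


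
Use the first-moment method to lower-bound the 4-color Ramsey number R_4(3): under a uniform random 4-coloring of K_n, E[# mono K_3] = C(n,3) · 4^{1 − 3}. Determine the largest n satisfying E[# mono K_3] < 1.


We need C(n, 3) · 4^{1 − 3} < 1, i.e. C(n, 3) < 4^{3 − 1} = 16.
Check values of n near the boundary:
  n = 3: C(3, 3) = 1; 1 < 16? YES
  n = 4: C(4, 3) = 4; 4 < 16? YES
  n = 5: C(5, 3) = 10; 10 < 16? YES
  n = 6: C(6, 3) = 20; 20 < 16? NO
  n = 7: C(7, 3) = 35; 35 < 16? NO
  n = 8: C(8, 3) = 56; 56 < 16? NO
The largest n with C(n, 3) < 16 is n = 5 (where E[X] = 5/8 ≈ 0.62500). Hence R_4(3) > 5, i.e. R_4(3) ≥ 6.

Largest n = 5; hence R_4(3) > 5.


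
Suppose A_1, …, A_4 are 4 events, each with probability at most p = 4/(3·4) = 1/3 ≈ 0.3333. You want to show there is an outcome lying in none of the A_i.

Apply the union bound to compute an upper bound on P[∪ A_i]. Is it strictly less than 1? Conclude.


Union bound: P[∪_{i=1}^{4} A_i] ≤ Σ_i P[A_i] ≤ 4·p = 4·(1/3) = 4/3.
Numerically: 4/3 ≈ 1.3333.
Is 4/3 < 1? NO.
Since the bound 4/3 is ≥ 1, the union bound is uninformative here; it does NOT by itself certify existence.

4·p = 4/3 ≈ 1.3333; existence NOT certified by the union bound.


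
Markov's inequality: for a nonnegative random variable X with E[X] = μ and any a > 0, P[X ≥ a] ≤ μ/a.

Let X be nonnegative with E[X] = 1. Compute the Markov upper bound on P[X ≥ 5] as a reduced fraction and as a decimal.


μ = E[X] = 1, a = 5.
Markov: P[X ≥ 5] ≤ μ/a = (1)/5 = 1/5.
Numerically: ≈ 0.200000.
(Since a = 5 > μ = 1.000000, the bound 1/5 is < 1 and informative.)

P[X ≥ 5] ≤ 1/5 ≈ 0.200000.


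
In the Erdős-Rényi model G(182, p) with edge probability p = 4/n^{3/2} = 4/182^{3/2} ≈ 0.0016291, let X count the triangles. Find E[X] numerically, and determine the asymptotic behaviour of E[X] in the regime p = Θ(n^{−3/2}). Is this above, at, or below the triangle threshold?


Number of potential triangles: C(182, 3) = 988260.
Each occurs with probability p³ ≈ (0.0016291)³ ≈ 4.3237316e-09.
By linearity: E[X] = C(182, 3)·p³ ≈ 988260 · 4.3237316e-09 ≈ 0.00427.
Since α = 3/2 > 1, p = c/n^{3/2} = o(1/n) is below the triangle threshold p ~ 1/n. Asymptotically E[X] ~ (c³/6)·n^{3(1−α)} = (4³/6)·n^{-1.5} → 0, so by Markov's inequality G has no triangles w.h.p.

E[X] ≈ 0.00427; in regime p = Θ(1/n^{3/2}) E[X] tends to 0 (below the triangle threshold p ~ 1/n).


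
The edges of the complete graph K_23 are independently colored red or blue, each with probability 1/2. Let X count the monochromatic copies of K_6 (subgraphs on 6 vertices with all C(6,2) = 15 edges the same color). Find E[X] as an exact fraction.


Let X = Σ_S X_S over the C(23, 6) = 100947 subsets S of size 6, where X_S = 1 if the K_6 on S is monochromatic.
For a fixed S, the K_6 on S has C(6, 2) = 15 edges. P[all 15 edges red] = (1/2)^15, and likewise for blue, so P[monochromatic] = 2·(1/2)^15 = 2^{1 − 15} = 1/16384.
By linearity of expectation: E[X] = C(23, 6) · 2^{1 − 15} = 100947 · 1/16384 = 100947/16384.
Numerically: E[X] ≈ 6.161.

E[X] = C(23,6)·2^(1−C(6,2)) = 100947/16384 ≈ 6.161.


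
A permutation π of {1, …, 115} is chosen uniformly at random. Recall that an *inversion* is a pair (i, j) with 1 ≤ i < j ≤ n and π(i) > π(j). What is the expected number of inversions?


Write X = Σ X_I over the C(115, 2) = 6555 pairs i < j, with X_I the indicator of one inversion.
There are 6555 indicators.
For each fixed pair i < j, the values π(i) and π(j) are two distinct elements of {1, …, 115} in uniformly random order; by symmetry P[π(i) > π(j)] = 1/2.
By linearity: E[X] = 6555 · (1/2) = C(115, 2) · (1/2) = 6555/2 = 6555/2 ≈ 3277.500000.

E[X] = 6555/2 = 3277.500000.


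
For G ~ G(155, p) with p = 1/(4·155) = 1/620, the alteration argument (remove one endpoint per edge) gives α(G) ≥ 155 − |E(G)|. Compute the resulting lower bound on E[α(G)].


E[|E(G)|] = C(155, 2)·p = 11935 · (1/620) = 77/4.
E[α(G)] ≥ n − E[|E(G)|] = 155 − 77/4 = 543/4.
Numerically: ≈ 135.75000.
(This is only a lower bound; the true E[α(G)] may be larger.)

E[α(G)] ≥ 543/4 ≈ 135.75000.


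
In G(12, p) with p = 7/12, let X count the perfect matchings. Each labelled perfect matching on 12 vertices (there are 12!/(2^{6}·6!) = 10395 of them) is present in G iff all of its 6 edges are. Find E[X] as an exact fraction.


K_12 has 12!/(2^{6}·6!) = 10395 labelled perfect matchings.
For each such perfect matching H, let X_H = 1 if all 6 edges of H are present in G. Then P[X_H = 1] = p^{6} = (7/12)^{6} = 117649/2985984.
Summing the indicators: E[X] = Σ_H E[X_H] = 10395 · p^{6} = 10395 · 117649/2985984 = 45294865/110592.
Numerically: E[X] ≈ 409.57.

E[X] = 10395 · (7/12)^{6} = 45294865/110592 ≈ 409.57.


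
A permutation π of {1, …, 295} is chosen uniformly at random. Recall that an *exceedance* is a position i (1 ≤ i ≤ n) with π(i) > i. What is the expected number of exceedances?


Write X = Σ_{i=1}^{295} X_i, where X_i = 1_{π(i) > i}.
For each fixed i, π(i) is uniform over {1, …, 295} (marginal of a uniform permutation), so P[π(i) > i] = (n − i)/n. Summing: Σ_{i=1}^{295} (n − i)/n = (0 + 1 + … + 294)/295 = 295(295 − 1)/(2·295) = (295 − 1)/2.
Hence E[X] = Σ_{i=1}^{295} (295 − i)/295 = 147 ≈ 147.0000.

E[X] = 147 = 147.0000.


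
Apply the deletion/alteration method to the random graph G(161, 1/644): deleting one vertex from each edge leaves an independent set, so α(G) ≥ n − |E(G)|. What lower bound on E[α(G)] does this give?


E[|E(G)|] = C(161, 2)·p = 12880 · (1/644) = 20.
E[α(G)] ≥ n − E[|E(G)|] = 161 − 20 = 141.
Numerically: ≈ 141.00000.
(This is only a lower bound; the true E[α(G)] may be larger.)

E[α(G)] ≥ 141 ≈ 141.00000.


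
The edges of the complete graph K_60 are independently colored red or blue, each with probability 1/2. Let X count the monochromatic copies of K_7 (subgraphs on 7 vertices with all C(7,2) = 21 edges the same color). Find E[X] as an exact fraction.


Let X = Σ_S X_S over the C(60, 7) = 386206920 subsets S of size 7, where X_S = 1 if the K_7 on S is monochromatic.
For a fixed S, the K_7 on S has C(7, 2) = 21 edges. P[all 21 edges red] = (1/2)^21, and likewise for blue, so P[monochromatic] = 2·(1/2)^21 = 2^{1 − 21} = 1/1048576.
By linearity: E[X] = C(60, 7) · 2^{1 − 21} = 386206920 · 1/1048576 = 48275865/131072.
Numerically: E[X] ≈ 368.3156.

E[X] = C(60,7)·2^(1−C(7,2)) = 48275865/131072 ≈ 368.3156.


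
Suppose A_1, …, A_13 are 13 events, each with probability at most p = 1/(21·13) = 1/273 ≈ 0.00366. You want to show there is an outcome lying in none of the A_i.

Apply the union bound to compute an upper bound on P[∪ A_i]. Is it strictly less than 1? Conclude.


Union bound: P[∪_{i=1}^{13} A_i] ≤ Σ_i P[A_i] ≤ 13·p = 13·(1/273) = 1/21.
Numerically: 1/21 ≈ 0.04762.
Is 1/21 < 1? YES.
Since P[∪ A_i] ≤ 1/21 < 1, the complement has P[∩ A_i^c] ≥ 1 − 1/21 = 20/21 > 0, so some outcome avoids every A_i.

13·p = 1/21 ≈ 0.04762; existence CERTIFIED by the union bound.


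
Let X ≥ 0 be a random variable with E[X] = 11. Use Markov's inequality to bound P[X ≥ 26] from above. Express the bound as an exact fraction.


μ = E[X] = 11, a = 26.
Markov: P[X ≥ 26] ≤ μ/a = (11)/26 = 11/26.
Numerically: ≈ 0.423.
(Since a = 26 > μ = 11.000, the bound 11/26 is < 1 and informative.)

P[X ≥ 26] ≤ 11/26 ≈ 0.423.


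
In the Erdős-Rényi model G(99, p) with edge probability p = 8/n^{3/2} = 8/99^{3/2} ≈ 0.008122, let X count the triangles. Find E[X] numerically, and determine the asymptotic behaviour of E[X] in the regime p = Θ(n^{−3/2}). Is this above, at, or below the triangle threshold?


Number of potential triangles: C(99, 3) = 156849.
Each occurs with probability p³ ≈ (0.008122)³ ≈ 5.356876e-07.
By linearity: E[X] = C(99, 3)·p³ ≈ 156849 · 5.356876e-07 ≈ 0.0840.
Since α = 3/2 > 1, p = c/n^{3/2} = o(1/n) is below the triangle threshold p ~ 1/n. Asymptotically E[X] ~ (c³/6)·n^{3(1−α)} = (8³/6)·n^{-1.5} → 0, so by Markov's inequality G has no triangles w.h.p.

E[X] ≈ 0.0840; in regime p = Θ(1/n^{3/2}) E[X] tends to 0 (below the triangle threshold p ~ 1/n).


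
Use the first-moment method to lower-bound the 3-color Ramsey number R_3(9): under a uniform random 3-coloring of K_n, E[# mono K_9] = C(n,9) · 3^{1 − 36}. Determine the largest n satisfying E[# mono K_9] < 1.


We need C(n, 9) · 3^{1 − 36} < 1, i.e. C(n, 9) < 3^{36 − 1} = 50031545098999707.
Check values of n near the boundary:
  n = 298: C(298, 9) = 45207677551849890; 45207677551849890 < 50031545098999707? YES
  n = 299: C(299, 9) = 46610674441390059; 46610674441390059 < 50031545098999707? YES
  n = 300: C(300, 9) = 48052241692154700; 48052241692154700 < 50031545098999707? YES
  n = 301: C(301, 9) = 49533303936090975; 49533303936090975 < 50031545098999707? YES
  n = 302: C(302, 9) = 51054804739588650; 51054804739588650 < 50031545098999707? NO
  n = 303: C(303, 9) = 52617706925494425; 52617706925494425 < 50031545098999707? NO
  n = 304: C(304, 9) = 54222992899492560; 54222992899492560 < 50031545098999707? NO
The largest n with C(n, 9) < 50031545098999707 is n = 301 (where E[X] = 16511101312030325/16677181699666569 ≈ 0.9900415). Hence R_3(9) > 301, i.e. R_3(9) ≥ 302.

Largest n = 301; hence R_3(9) > 301.


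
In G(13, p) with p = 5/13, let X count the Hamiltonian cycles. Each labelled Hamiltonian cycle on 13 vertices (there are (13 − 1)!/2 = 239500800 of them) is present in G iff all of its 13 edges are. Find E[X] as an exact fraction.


K_13 has (13 − 1)!/2 = 239500800 labelled Hamiltonian cycles.
For each such Hamiltonian cycle H, let X_H = 1 if all 13 edges of H are present in G. Then P[X_H = 1] = p^{13} = (5/13)^{13} = 1220703125/302875106592253.
Summing the indicators: E[X] = Σ_H E[X_H] = 239500800 · p^{13} = 239500800 · 1220703125/302875106592253 = 292359375000000000/302875106592253.
Numerically: E[X] ≈ 965.3.

E[X] = 239500800 · (5/13)^{13} = 292359375000000000/302875106592253 ≈ 965.3.


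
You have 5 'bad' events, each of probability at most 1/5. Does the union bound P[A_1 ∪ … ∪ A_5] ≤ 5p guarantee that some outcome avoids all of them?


Union bound: P[∪_{i=1}^{5} A_i] ≤ Σ_i P[A_i] ≤ 5·p = 5·(1/5) = 1.
Numerically: 1 ≈ 1.00000.
Is 1 < 1? NO.
Since the bound 1 is ≥ 1, the union bound is uninformative here; it does NOT by itself certify existence.

5·p = 1 ≈ 1.00000; existence NOT certified by the union bound.


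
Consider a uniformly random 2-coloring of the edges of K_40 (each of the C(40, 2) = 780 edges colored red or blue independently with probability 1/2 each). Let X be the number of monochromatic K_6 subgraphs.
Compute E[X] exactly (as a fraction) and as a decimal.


Let X = Σ_S X_S over the C(40, 6) = 3838380 subsets S of size 6, where X_S = 1 if the K_6 on S is monochromatic.
For a fixed S, the K_6 on S has C(6, 2) = 15 edges. P[all 15 edges red] = (1/2)^15, and likewise for blue, so P[monochromatic] = 2·(1/2)^15 = 2^{1 − 15} = 1/16384.
Summing: E[X] = C(40, 6) · 2^{1 − 15} = 3838380 · 1/16384 = 959595/4096.
Numerically: E[X] ≈ 234.276.

E[X] = C(40,6)·2^(1−C(6,2)) = 959595/4096 ≈ 234.276.


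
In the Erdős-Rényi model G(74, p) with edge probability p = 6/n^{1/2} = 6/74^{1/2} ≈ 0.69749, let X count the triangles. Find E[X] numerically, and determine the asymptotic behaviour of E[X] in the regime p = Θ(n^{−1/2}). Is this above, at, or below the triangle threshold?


Number of potential triangles: C(74, 3) = 64824.
Each occurs with probability p³ ≈ (0.69749)³ ≈ 3.3931743e-01.
By linearity: E[X] = C(74, 3)·p³ ≈ 64824 · 3.3931743e-01 ≈ 21995.91321.
Since α = 1/2 < 1, p = c/n^{1/2} ≫ 1/n is above the triangle threshold p ~ 1/n. Asymptotically E[X] ~ (c³/6)·n^{3(1−α)} = (6³/6)·n^{1.5} → ∞; triangles are abundant w.h.p.

E[X] ≈ 21995.91321; in regime p = Θ(1/n^{1/2}) E[X] diverges (above the triangle threshold p ~ 1/n).


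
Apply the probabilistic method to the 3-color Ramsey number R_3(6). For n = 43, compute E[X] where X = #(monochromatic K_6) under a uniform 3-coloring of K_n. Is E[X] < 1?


E[X] = C(43, 6) · 3^{1 − 15} = 6096454 · 3^{−14} = 6096454/4782969.
As a reduced fraction: E[X] = 6096454/4782969 ≈ 1.2746.
Is E[X] < 1? NO.
Since E[X] ≥ 1, the first-moment bound is inconclusive at n = 43; it does NOT by itself certify R_3(6) > 43.

E[X] = 6096454/4782969 ≈ 1.2746; E[X] ≥ 1; first-moment method inconclusive here.


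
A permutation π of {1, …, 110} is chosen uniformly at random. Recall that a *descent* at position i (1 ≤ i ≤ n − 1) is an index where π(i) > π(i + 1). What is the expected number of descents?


Write X = Σ X_I over i = 1, …, 109, with X_I the indicator of one descent.
There are 109 indicators.
For each fixed i, the pair (π(i), π(i+1)) is a uniformly random ordered pair of distinct values from {1, …, 110}; by symmetry P[π(i) > π(i+1)] = 1/2.
By linearity: E[X] = 109 · (1/2) = (110 − 1) · (1/2) = 109/2 ≈ 54.5000.

E[X] = 109/2 = 54.5000.


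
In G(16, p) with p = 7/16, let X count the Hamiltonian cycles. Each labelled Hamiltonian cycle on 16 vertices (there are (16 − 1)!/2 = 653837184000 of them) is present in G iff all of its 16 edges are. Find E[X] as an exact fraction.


K_16 has (16 − 1)!/2 = 653837184000 labelled Hamiltonian cycles.
For each such Hamiltonian cycle H, let X_H = 1 if all 16 edges of H are present in G. Then P[X_H = 1] = p^{16} = (7/16)^{16} = 33232930569601/18446744073709551616.
By linearity of expectation: E[X] = Σ_H E[X_H] = 653837184000 · p^{16} = 653837184000 · 33232930569601/18446744073709551616 = 21219654042671322112875/18014398509481984.
Numerically: E[X] ≈ 1.1779e+06.

E[X] = 653837184000 · (7/16)^{16} = 21219654042671322112875/18014398509481984 ≈ 1.1779e+06.


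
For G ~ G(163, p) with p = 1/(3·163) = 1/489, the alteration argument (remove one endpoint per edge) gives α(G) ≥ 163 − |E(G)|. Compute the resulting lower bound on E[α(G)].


E[|E(G)|] = C(163, 2)·p = 13203 · (1/489) = 27.
E[α(G)] ≥ n − E[|E(G)|] = 163 − 27 = 136.
Numerically: ≈ 136.0000.
(This is only a lower bound; the true E[α(G)] may be larger.)

E[α(G)] ≥ 136 ≈ 136.0000.


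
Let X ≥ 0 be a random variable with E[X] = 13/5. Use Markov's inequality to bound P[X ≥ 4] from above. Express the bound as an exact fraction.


μ = E[X] = 13/5, a = 4.
Markov: P[X ≥ 4] ≤ μ/a = (13/5)/4 = 13/20.
Numerically: ≈ 0.65000.
(Since a = 4 > μ = 2.60000, the bound 13/20 is < 1 and informative.)

P[X ≥ 4] ≤ 13/20 ≈ 0.65000.


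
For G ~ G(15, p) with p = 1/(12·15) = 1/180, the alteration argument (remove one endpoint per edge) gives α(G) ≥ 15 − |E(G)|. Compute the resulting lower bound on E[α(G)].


E[|E(G)|] = C(15, 2)·p = 105 · (1/180) = 7/12.
E[α(G)] ≥ n − E[|E(G)|] = 15 − 7/12 = 173/12.
Numerically: ≈ 14.416667.
(This is only a lower bound; the true E[α(G)] may be larger.)

E[α(G)] ≥ 173/12 ≈ 14.416667.
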